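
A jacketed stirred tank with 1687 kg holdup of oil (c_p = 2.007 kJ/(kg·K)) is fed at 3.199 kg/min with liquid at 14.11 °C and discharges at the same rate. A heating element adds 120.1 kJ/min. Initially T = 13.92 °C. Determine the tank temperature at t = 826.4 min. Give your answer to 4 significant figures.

28.87 °C

M c_p dT/dt = ṁ c_p (T_in − T) + Q̇.
τ = M/ṁ = 527.352 min; T_ss = T_in + Q̇/(ṁ c_p) = 14.11 + 120.1/(3.199·2.007) = 32.8160 °C.
T approaches T_ss exponentially: T(t) = T_ss + (T₀ − T_ss) e^(−t/τ).
T(826.4) = 32.8160 + (-18.8960)·e^(−826.4/527.352) = 32.8160 + (-18.8960)·0.208655 = 28.8733 °C.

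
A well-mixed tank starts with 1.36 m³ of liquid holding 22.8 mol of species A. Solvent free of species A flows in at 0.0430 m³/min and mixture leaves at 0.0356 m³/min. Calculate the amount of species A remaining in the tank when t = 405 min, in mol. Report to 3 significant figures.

0.0842 mol

Total volume: dV/dt = Q_in − Q_out = 0.0074000 m³/min, so V(t) = 1.36 + 0.0074000 t and V(405) = 4.3570 m³.
Solute balance: dm/dt = 0 − Q_out C = −Q_out m/V(t).
Separate: dm/m = −Q_out dt/V(t) ⇒ ln(m/m₀) = −(Q_out/(Q_in−Q_out)) ln(V/V₀).
m = m₀ (V₀/V)^(Q_out/(Q_in−Q_out)) = 22.8 × (1.36/4.3570)^(4.8108) = 0.084208 mol.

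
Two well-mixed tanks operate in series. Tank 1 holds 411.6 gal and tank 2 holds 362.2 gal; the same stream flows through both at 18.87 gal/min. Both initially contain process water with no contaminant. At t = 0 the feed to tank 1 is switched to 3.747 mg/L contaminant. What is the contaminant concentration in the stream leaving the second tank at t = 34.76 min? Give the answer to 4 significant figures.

Time constants: τᵢ = Vᵢ/Q for each well-mixed tank.
τ₁ = 411.6/18.87 = 21.8124 min; τ₂ = 362.2/18.87 = 19.1945 min.
Tank 1: C₁ = C_in(1 − e^(−t/τ₁)). Tank 2 (τ₁ ≠ τ₂): C₂ = C_in[1 − (τ₁ e^(−t/τ₁) − τ₂ e^(−t/τ₂))/(τ₁ − τ₂)].
At t = 34.76: e^(−t/τ₁) = 0.203195, e^(−t/τ₂) = 0.163501.
C₂ = 3.747·[1 − (21.8124·0.203195 − 19.1945·0.163501)/(2.61791)] = 3.747·0.505768 = 1.89511 mg/L.

1.895 mg/L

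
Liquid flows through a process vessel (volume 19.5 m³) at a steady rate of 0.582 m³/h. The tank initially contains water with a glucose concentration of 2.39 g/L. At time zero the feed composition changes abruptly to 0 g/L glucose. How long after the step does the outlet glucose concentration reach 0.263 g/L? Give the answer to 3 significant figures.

73.9 h

Species balance: V dC/dt = Q(C_in − C) ⇒ τ = V/Q = 33.505 h.
C(t) = C_in + (C₀ − C_in) e^(−t/τ). Set C = 0.263 and solve for t:
e^(−t/τ) = (C − C_in)/(C₀ − C_in) = (0.263 − 0)/(2.39 − 0) = 0.11004
t = −τ ln(…) = 33.505 × 2.2069 = 73.942 h.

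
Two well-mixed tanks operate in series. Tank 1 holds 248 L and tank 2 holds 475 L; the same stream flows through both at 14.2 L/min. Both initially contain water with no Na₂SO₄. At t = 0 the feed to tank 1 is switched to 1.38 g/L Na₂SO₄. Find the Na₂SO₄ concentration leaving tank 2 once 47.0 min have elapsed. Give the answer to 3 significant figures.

0.774 g/L

Species balance on tank i: dCᵢ/dt = (Cᵢ₋₁ − Cᵢ)/τᵢ with τᵢ = Vᵢ/Q.
τ₁ = 248/14.2 = 17.465 min; τ₂ = 475/14.2 = 33.451 min.
Tank 1: C₁ = C_in(1 − e^(−t/τ₁)). Tank 2 (τ₁ ≠ τ₂): C₂ = C_in[1 − (τ₁ e^(−t/τ₁) − τ₂ e^(−t/τ₂))/(τ₁ − τ₂)].
At t = 47.0: e^(−t/τ₁) = 0.067804, e^(−t/τ₂) = 0.24535.
C₂ = 1.38·[1 − (17.465·0.067804 − 33.451·0.24535)/(-15.986)] = 1.38·0.56067 = 0.77373 g/L.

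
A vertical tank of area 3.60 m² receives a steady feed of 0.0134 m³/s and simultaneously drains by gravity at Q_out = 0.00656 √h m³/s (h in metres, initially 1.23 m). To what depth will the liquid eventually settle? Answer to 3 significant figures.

4.17 m

A dh/dt = Q_in − 0.00656 √h. Steady state requires inflow = outflow:
Q_in = 0.00656 √h_ss ⇒ √h_ss = 0.0134/0.00656 = 2.0427.
h_ss = 2.0427² = 4.1726 m. (Since h₀ = 1.23 m < h_ss, the level will rise toward this value.)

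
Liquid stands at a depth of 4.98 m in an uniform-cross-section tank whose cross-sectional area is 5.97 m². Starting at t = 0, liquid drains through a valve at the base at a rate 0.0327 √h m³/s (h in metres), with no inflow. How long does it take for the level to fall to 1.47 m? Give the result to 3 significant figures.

372 s

Volume balance on the tank: A dh/dt = −0.0327 √h.
This is separable: 2 d(√h)/dt = −0.0327/A, so √h = √h₀ − (0.0327/(2A)) t.
t = 2A(√h₀ − √h)/0.0327 = 2·5.97·(√4.98 − √1.47)/0.0327
  = 11.940 × (2.2316 − 1.2124) / 0.0327 = 372.13 s.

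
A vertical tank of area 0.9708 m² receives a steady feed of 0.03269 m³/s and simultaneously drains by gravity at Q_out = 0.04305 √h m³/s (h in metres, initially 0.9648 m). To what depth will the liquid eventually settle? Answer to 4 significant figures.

0.5766 m

A dh/dt = Q_in − 0.04305 √h. Steady state requires inflow = outflow:
Q_in = 0.04305 √h_ss ⇒ √h_ss = 0.03269/0.04305 = 0.759350.
h_ss = 0.759350² = 0.576612 m. (Since h₀ = 0.9648 m > h_ss, the level will fall toward this value.)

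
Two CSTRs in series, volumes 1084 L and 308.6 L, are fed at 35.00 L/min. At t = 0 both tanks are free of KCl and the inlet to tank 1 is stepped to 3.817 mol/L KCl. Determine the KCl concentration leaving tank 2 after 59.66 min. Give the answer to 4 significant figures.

3.041 mol/L

Species balance on tank i: dCᵢ/dt = (Cᵢ₋₁ − Cᵢ)/τᵢ with τᵢ = Vᵢ/Q.
τ₁ = 1084/35.00 = 30.9714 min; τ₂ = 308.6/35.00 = 8.81714 min.
Tank 1: C₁ = C_in(1 − e^(−t/τ₁)). Tank 2 (τ₁ ≠ τ₂): C₂ = C_in[1 − (τ₁ e^(−t/τ₁) − τ₂ e^(−t/τ₂))/(τ₁ − τ₂)].
At t = 59.66: e^(−t/τ₁) = 0.145687, e^(−t/τ₂) = 0.00115188.
C₂ = 3.817·[1 − (30.9714·0.145687 − 8.81714·0.00115188)/(22.1543)] = 3.817·0.796789 = 3.04134 mol/L.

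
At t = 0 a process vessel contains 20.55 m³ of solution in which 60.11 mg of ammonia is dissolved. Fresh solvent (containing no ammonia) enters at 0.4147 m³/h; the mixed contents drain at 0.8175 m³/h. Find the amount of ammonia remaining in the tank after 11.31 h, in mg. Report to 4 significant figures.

36.14 mg

Let m(t) be the amount of ammonia. Volume: V(t) = V₀ + (Q_in − Q_out) t = 20.55 − 0.402800 t; V(11.31) = 15.9943 m³.
No ammonia enters, so dm/dt = −Q_out · (m/V).
Separate: dm/m = −Q_out dt/V(t) ⇒ ln(m/m₀) = −(Q_out/(Q_in−Q_out)) ln(V/V₀).
m = m₀ (V₀/V)^(Q_out/(Q_in−Q_out)) = 60.11 × (20.55/15.9943)^(-2.02954) = 36.1443 mg.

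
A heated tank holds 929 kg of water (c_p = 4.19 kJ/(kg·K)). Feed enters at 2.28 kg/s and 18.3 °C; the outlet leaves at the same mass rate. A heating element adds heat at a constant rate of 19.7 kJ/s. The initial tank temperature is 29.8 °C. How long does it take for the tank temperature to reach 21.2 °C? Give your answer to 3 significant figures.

987 s

First-law balance (no shaft work): M c_p dT/dt = ṁ c_p (T_in − T) + 19.7.
τ = M/ṁ = 407.46 s; T_ss = T_in + Q̇/(ṁ c_p) = 20.362 °C.
T(t) = T_ss + (T₀ − T_ss) e^(−t/τ). Set T = 21.2:
e^(−t/τ) = (21.2 − 20.362)/(29.8 − 20.362) = 0.088777
t = −407.46 · ln(0.088777) = 986.71 s.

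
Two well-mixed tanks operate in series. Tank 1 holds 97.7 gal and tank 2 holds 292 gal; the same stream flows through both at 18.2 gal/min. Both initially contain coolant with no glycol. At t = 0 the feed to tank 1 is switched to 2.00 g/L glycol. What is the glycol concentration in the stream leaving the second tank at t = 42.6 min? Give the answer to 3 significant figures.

1.79 g/L

Each tank obeys Vᵢ dCᵢ/dt = Q(Cᵢ₋₁ − Cᵢ), so τᵢ = Vᵢ/Q.
τ₁ = 97.7/18.2 = 5.3681 min; τ₂ = 292/18.2 = 16.044 min.
Tank 1: C₁ = C_in(1 − e^(−t/τ₁)). Tank 2 (τ₁ ≠ τ₂): C₂ = C_in[1 − (τ₁ e^(−t/τ₁) − τ₂ e^(−t/τ₂))/(τ₁ − τ₂)].
At t = 42.6: e^(−t/τ₁) = 0.00035773, e^(−t/τ₂) = 0.070284.
C₂ = 2.00·[1 − (5.3681·0.00035773 − 16.044·0.070284)/(-10.676)] = 2.00·0.89455 = 1.7891 g/L.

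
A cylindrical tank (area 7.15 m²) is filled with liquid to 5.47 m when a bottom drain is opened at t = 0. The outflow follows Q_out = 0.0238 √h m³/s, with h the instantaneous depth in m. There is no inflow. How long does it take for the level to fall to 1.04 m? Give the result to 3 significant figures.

793 s

Mass balance (ρ constant): A dh/dt = −0.0238 √h.
∫ h^(−1/2) dh = −(0.0238/A) ∫ dt, giving 2√h = 2√h₀ − (0.0238/A) t.
t = 2A(√h₀ − √h)/0.0238 = 2·7.15·(√5.47 − √1.04)/0.0238
  = 14.300 × (2.3388 − 1.0198) / 0.0238 = 792.51 s.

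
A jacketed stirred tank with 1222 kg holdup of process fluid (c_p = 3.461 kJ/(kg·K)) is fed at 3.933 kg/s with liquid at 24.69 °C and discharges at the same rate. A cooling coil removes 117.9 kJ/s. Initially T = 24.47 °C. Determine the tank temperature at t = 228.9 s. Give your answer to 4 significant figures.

20.07 °C

M c_p dT/dt = ṁ c_p (T_in − T) − Q̇.
τ = M/ṁ = 310.704 s; T_ss = T_in − Q̇/(ṁ c_p) = 24.69 − 117.9/(3.933·3.461) = 16.0286 °C.
This is linear first-order; T(t) = T_ss + (T₀ − T_ss) e^(−t/τ).
T(228.9) = 16.0286 + (8.44140)·e^(−228.9/310.704) = 16.0286 + (8.44140)·0.478685 = 20.0694 °C.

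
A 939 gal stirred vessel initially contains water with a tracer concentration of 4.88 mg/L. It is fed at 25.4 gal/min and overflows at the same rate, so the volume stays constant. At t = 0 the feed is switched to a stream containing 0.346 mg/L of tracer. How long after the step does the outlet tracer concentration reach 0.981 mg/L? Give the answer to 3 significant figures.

72.7 min

Species balance: V dC/dt = Q(C_in − C) ⇒ τ = V/Q = 36.969 min.
C(t) = C_in + (C₀ − C_in) e^(−t/τ). Set C = 0.981 and solve for t:
e^(−t/τ) = (C − C_in)/(C₀ − C_in) = (0.981 − 0.346)/(4.88 − 0.346) = 0.14005
t = −τ ln(…) = 36.969 × 1.9657 = 72.670 min.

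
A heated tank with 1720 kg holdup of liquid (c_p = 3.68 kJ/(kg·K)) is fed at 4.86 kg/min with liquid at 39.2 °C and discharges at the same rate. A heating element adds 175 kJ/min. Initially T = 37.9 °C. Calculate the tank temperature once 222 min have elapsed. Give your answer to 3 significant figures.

43.1 °C

Heat balance on the well-mixed liquid: M c_p dT/dt = ṁ c_p (T_in − T) + 175.
Rearrange: dT/dt = (T_ss − T)/τ with τ = M/ṁ = 353.91 min and T_ss = T_in + Q̇/(ṁ c_p) = 48.985 °C.
Solution: T(t) = T_ss + (T₀ − T_ss) e^(−t/τ).
T(222) = 48.985 + (-11.085)·e^(−222/353.91) = 48.985 + (-11.085)·0.53404 = 43.065 °C.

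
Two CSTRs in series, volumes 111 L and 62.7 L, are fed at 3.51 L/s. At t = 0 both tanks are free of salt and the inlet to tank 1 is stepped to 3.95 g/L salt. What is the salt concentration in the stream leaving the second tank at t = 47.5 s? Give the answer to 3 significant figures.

2.29 g/L

Each tank obeys Vᵢ dCᵢ/dt = Q(Cᵢ₋₁ − Cᵢ), so τᵢ = Vᵢ/Q.
τ₁ = 111/3.51 = 31.624 s; τ₂ = 62.7/3.51 = 17.863 s.
Solving the cascade with C₁(0)=C₂(0)=0 gives C₂(t) = C_in[1 − (τ₁ e^(−t/τ₁) − τ₂ e^(−t/τ₂))/(τ₁ − τ₂)].
At t = 47.5: e^(−t/τ₁) = 0.22268, e^(−t/τ₂) = 0.070012.
C₂ = 3.95·[1 − (31.624·0.22268 − 17.863·0.070012)/(13.761)] = 3.95·0.57914 = 2.2876 g/L.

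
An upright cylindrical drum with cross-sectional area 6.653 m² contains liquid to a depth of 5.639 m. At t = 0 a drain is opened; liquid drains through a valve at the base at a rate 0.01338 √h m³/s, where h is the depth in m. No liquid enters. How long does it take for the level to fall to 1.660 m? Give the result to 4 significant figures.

1080 s

With no inflow, A dh/dt = −0.01338 √h.
∫ h^(−1/2) dh = −(0.01338/A) ∫ dt, giving 2√h = 2√h₀ − (0.01338/A) t.
t = 2A(√h₀ − √h)/0.01338 = 2·6.653·(√5.639 − √1.660)/0.01338
  = 13.3060 × (2.37466 − 1.28841) / 0.01338 = 1080.24 s.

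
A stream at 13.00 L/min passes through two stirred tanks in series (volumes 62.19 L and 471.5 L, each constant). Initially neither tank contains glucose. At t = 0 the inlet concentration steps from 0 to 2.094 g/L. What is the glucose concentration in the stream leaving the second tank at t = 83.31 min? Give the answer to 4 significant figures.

1.851 g/L

Species balance on tank i: dCᵢ/dt = (Cᵢ₋₁ − Cᵢ)/τᵢ with τᵢ = Vᵢ/Q.
τ₁ = 62.19/13.00 = 4.78385 min; τ₂ = 471.5/13.00 = 36.2692 min.
Solving the cascade with C₁(0)=C₂(0)=0 gives C₂(t) = C_in[1 − (τ₁ e^(−t/τ₁) − τ₂ e^(−t/τ₂))/(τ₁ − τ₂)].
At t = 83.31: e^(−t/τ₁) = 2.73416e-08, e^(−t/τ₂) = 0.100561.
C₂ = 2.094·[1 − (4.78385·2.73416e-08 − 36.2692·0.100561)/(-31.4854)] = 2.094·0.884160 = 1.85143 g/L.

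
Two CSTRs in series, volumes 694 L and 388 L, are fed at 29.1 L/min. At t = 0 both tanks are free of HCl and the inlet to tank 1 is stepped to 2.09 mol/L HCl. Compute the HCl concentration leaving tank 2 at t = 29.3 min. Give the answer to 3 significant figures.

0.997 mol/L

Species balance on tank i: dCᵢ/dt = (Cᵢ₋₁ − Cᵢ)/τᵢ with τᵢ = Vᵢ/Q.
τ₁ = 694/29.1 = 23.849 min; τ₂ = 388/29.1 = 13.333 min.
Solving the cascade with C₁(0)=C₂(0)=0 gives C₂(t) = C_in[1 − (τ₁ e^(−t/τ₁) − τ₂ e^(−t/τ₂))/(τ₁ − τ₂)].
At t = 29.3: e^(−t/τ₁) = 0.29271, e^(−t/τ₂) = 0.11108.
C₂ = 2.09·[1 − (23.849·0.29271 − 13.333·0.11108)/(10.515)] = 2.09·0.47699 = 0.99691 mol/L.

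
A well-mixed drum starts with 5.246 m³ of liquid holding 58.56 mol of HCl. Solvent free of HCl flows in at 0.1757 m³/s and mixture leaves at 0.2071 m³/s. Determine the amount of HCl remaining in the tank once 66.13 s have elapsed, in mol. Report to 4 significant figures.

Total volume: dV/dt = Q_in − Q_out = -0.0314000 m³/s, so V(t) = 5.246 − 0.0314000 t and V(66.13) = 3.16952 m³.
Species balance (pure solvent in): dm/dt = −Q_out · m/V(t).
dm/m = −Q_out dt/(V₀ − 0.0314000 t); integrating gives ln(m/m₀) = −(Q_out/(Q_in−Q_out)) ln(V/V₀).
m = m₀ (V₀/V)^(Q_out/(Q_in−Q_out)) = 58.56 × (5.246/3.16952)^(-6.59554) = 2.10992 mol.

2.110 mol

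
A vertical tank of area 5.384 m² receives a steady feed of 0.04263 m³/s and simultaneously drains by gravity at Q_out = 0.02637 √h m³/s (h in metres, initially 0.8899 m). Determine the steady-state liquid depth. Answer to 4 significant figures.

2.613 m

Level balance: A dh/dt = 0.04263 − 0.02637 √h. Setting dh/dt = 0:
Q_in = 0.02637 √h_ss ⇒ √h_ss = 0.04263/0.02637 = 1.61661.
h_ss = 1.61661² = 2.61343 m. (Since h₀ = 0.8899 m < h_ss, the level will rise toward this value.)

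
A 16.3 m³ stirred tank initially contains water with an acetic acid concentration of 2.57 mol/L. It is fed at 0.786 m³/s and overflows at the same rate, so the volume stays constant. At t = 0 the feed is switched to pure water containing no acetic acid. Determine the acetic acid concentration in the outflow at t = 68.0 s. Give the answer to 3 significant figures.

Mass balance on the solute (V constant): V dC/dt = Q(C_in − C).
Time constant τ = V/Q = 16.3/0.786 = 20.738 s.
Integrating: C(t) = C_in + (C₀ − C_in) e^(−t/τ).
C(68.0) = 0 + (2.57 − 0)·e^(−68.0/20.738) = 0 + (2.5700)·0.037665 = 0.096800 mol/L.

0.0968 mol/L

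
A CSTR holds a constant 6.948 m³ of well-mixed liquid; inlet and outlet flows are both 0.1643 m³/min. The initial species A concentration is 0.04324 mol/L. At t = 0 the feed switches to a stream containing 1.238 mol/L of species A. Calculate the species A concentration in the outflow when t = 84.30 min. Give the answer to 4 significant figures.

1.075 mol/L

Species balance on the tank: V dC/dt = Q(C_in − C).
So dC/dt = (C_in − C)/τ with τ = V/Q = 6.948/0.1643 = 42.2885 min.
Integrating: C(t) = C_in + (C₀ − C_in) e^(−t/τ).
C(84.30) = 1.238 + (0.04324 − 1.238)·e^(−84.30/42.2885) = 1.238 + (-1.19476)·0.136225 = 1.07524 mol/L.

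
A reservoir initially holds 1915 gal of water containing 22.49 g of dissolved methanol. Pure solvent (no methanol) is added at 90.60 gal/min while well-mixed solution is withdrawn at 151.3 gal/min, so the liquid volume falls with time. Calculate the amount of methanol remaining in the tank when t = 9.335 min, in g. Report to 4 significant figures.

Let m(t) be the amount of methanol. Volume: V(t) = V₀ + (Q_in − Q_out) t = 1915 − 60.7000 t; V(9.335) = 1348.37 gal.
Species balance (pure solvent in): dm/dt = −Q_out · m/V(t).
dm/m = −Q_out dt/(V₀ − 60.7000 t); integrating gives ln(m/m₀) = −(Q_out/(Q_in−Q_out)) ln(V/V₀).
m = m₀ (V₀/V)^(Q_out/(Q_in−Q_out)) = 22.49 × (1915/1348.37)^(-2.49259) = 9.38029 g.

9.380 g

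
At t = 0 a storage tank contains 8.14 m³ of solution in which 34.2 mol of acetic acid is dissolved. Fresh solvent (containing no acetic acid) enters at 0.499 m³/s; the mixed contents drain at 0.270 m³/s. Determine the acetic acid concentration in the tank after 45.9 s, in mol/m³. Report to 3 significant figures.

Total volume: dV/dt = Q_in − Q_out = 0.22900 m³/s, so V(t) = 8.14 + 0.22900 t and V(45.9) = 18.651 m³.
Species balance (pure solvent in): dm/dt = −Q_out · m/V(t).
Separate: dm/m = −Q_out dt/V(t) ⇒ ln(m/m₀) = −(Q_out/(Q_in−Q_out)) ln(V/V₀).
m = m₀ (V₀/V)^(Q_out/(Q_in−Q_out)) = 34.2 × (8.14/18.651)^(1.1790) = 12.867 mol.
C = m/V = 12.867/18.651 = 0.68988 mol/m³.

0.690 mol/m³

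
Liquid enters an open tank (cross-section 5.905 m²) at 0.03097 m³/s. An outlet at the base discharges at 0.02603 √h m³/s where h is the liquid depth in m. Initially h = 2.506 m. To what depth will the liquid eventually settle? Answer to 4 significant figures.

1.416 m

Mass balance (ρ constant): A dh/dt = Q_in − 0.02603 √h. At steady state dh/dt = 0:
Q_in = 0.02603 √h_ss ⇒ √h_ss = 0.03097/0.02603 = 1.18978.
h_ss = 1.18978² = 1.41558 m. (Since h₀ = 2.506 m > h_ss, the level will fall toward this value.)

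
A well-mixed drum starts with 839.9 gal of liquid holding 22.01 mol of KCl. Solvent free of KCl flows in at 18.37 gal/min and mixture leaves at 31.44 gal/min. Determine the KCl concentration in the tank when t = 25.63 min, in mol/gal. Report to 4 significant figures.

0.01282 mol/gal

Let m(t) be the amount of KCl. Volume: V(t) = V₀ + (Q_in − Q_out) t = 839.9 − 13.0700 t; V(25.63) = 504.916 gal.
Species balance (pure solvent in): dm/dt = −Q_out · m/V(t).
Separate: dm/m = −Q_out dt/V(t) ⇒ ln(m/m₀) = −(Q_out/(Q_in−Q_out)) ln(V/V₀).
m = m₀ (V₀/V)^(Q_out/(Q_in−Q_out)) = 22.01 × (839.9/504.916)^(-2.40551) = 6.47116 mol.
C = m/V = 6.47116/504.916 = 0.0128163 mol/gal.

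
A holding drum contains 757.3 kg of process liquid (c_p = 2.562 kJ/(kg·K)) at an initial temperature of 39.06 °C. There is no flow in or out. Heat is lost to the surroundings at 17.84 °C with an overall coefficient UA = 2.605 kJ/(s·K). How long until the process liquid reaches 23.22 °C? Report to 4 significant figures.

1022 s

Heat balance on the well-mixed liquid: M c_p dT/dt = −UA(T − T_amb).
τ = M c_p/UA = 744.799 s; T_ss = T_amb = 17.8400 °C.
T(t) = T_ss + (T₀ − T_ss)e^(−t/τ); set T = 23.22:
t = −τ ln[(T − T_ss)/(T₀ − T_ss)] = −744.799 · ln(0.253534) = 1022.06 s.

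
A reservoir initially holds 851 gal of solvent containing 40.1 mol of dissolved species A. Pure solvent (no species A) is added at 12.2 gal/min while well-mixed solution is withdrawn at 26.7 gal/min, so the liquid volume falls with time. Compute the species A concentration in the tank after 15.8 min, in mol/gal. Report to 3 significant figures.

0.0362 mol/gal

Total volume: dV/dt = Q_in − Q_out = -14.500 gal/min, so V(t) = 851 − 14.500 t and V(15.8) = 621.90 gal.
Solute balance: dm/dt = 0 − Q_out C = −Q_out m/V(t).
Separate: dm/m = −Q_out dt/V(t) ⇒ ln(m/m₀) = −(Q_out/(Q_in−Q_out)) ln(V/V₀).
m = m₀ (V₀/V)^(Q_out/(Q_in−Q_out)) = 40.1 × (851/621.90)^(-1.8414) = 22.508 mol.
C = m/V = 22.508/621.90 = 0.036192 mol/gal.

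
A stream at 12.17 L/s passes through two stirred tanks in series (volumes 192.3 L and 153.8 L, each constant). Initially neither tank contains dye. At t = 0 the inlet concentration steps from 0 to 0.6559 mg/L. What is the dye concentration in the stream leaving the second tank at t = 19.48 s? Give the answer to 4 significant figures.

0.2619 mg/L

Time constants: τᵢ = Vᵢ/Q for each well-mixed tank.
τ₁ = 192.3/12.17 = 15.8012 s; τ₂ = 153.8/12.17 = 12.6376 s.
Tank 1: C₁ = C_in(1 − e^(−t/τ₁)). Tank 2 (τ₁ ≠ τ₂): C₂ = C_in[1 − (τ₁ e^(−t/τ₁) − τ₂ e^(−t/τ₂))/(τ₁ − τ₂)].
At t = 19.48: e^(−t/τ₁) = 0.291469, e^(−t/τ₂) = 0.214075.
C₂ = 0.6559·[1 − (15.8012·0.291469 − 12.6376·0.214075)/(3.16352)] = 0.6559·0.399358 = 0.261939 mg/L.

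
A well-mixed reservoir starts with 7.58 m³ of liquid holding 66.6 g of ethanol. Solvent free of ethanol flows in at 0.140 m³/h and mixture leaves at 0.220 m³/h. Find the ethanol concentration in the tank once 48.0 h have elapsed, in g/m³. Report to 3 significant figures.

Total volume: dV/dt = Q_in − Q_out = -0.080000 m³/h, so V(t) = 7.58 − 0.080000 t and V(48.0) = 3.7400 m³.
Species balance (pure solvent in): dm/dt = −Q_out · m/V(t).
dm/m = −Q_out dt/(V₀ − 0.080000 t); integrating gives ln(m/m₀) = −(Q_out/(Q_in−Q_out)) ln(V/V₀).
m = m₀ (V₀/V)^(Q_out/(Q_in−Q_out)) = 66.6 × (7.58/3.7400)^(-2.7500) = 9.5451 g.
C = m/V = 9.5451/3.7400 = 2.5522 g/m³.

2.55 g/m³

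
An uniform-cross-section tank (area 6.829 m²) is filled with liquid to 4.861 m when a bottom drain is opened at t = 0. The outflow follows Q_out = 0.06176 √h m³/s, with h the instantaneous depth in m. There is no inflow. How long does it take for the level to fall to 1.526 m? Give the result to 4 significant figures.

A dh/dt = −Q_out = −0.06176 √h.
Separate and integrate: 2(√h − √h₀) = −(0.06176/A) t.
t = 2A(√h₀ − √h)/0.06176 = 2·6.829·(√4.861 − √1.526)/0.06176
  = 13.6580 × (2.20477 − 1.23531) / 0.06176 = 214.391 s.

214.4 s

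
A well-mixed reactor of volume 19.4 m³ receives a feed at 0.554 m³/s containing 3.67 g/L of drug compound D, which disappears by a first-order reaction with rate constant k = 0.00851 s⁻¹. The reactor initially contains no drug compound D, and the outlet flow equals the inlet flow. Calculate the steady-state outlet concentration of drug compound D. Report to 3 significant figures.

Accumulation = in − out − consumed: V dC/dt = Q C_in − Q C − k V C.
At steady state: 0 = Q C_in − (Q + kV) C_ss, so C_ss = Q C_in/(Q + kV).
C_ss = 0.554·3.67/(0.554 + 0.00851·19.4) = 2.0332/0.71909 = 2.8274 g/L.

2.83 g/L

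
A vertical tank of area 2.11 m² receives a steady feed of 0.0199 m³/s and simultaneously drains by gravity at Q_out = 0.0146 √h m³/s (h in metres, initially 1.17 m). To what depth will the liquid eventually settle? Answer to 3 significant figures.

1.86 m

Level balance: A dh/dt = 0.0199 − 0.0146 √h. Setting dh/dt = 0:
Q_in = 0.0146 √h_ss ⇒ √h_ss = 0.0199/0.0146 = 1.3630.
h_ss = 1.3630² = 1.8578 m. (Since h₀ = 1.17 m < h_ss, the level will rise toward this value.)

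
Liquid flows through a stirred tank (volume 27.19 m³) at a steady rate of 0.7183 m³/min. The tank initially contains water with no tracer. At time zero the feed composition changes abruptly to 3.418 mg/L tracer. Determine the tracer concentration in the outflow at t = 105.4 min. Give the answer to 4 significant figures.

Accumulation = in − out for the solute gives V dC/dt = Q(C_in − C).
So dC/dt = (C_in − C)/τ with τ = V/Q = 27.19/0.7183 = 37.8533 min.
C approaches C_in exponentially: C(t) = C_in + (C₀ − C_in) e^(−t/τ).
C(105.4) = 3.418 + (0 − 3.418)·e^(−105.4/37.8533) = 3.418 + (-3.41800)·0.0617639 = 3.20689 mg/L.

3.207 mg/L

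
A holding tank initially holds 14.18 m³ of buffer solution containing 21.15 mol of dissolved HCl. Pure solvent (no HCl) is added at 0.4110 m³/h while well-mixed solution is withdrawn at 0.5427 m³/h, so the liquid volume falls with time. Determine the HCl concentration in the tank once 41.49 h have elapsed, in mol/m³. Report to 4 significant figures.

Total volume: dV/dt = Q_in − Q_out = -0.131700 m³/h, so V(t) = 14.18 − 0.131700 t and V(41.49) = 8.71577 m³.
No HCl enters, so dm/dt = −Q_out · (m/V).
dm/m = −Q_out dt/(V₀ − 0.131700 t); integrating gives ln(m/m₀) = −(Q_out/(Q_in−Q_out)) ln(V/V₀).
m = m₀ (V₀/V)^(Q_out/(Q_in−Q_out)) = 21.15 × (14.18/8.71577)^(-4.12073) = 2.84649 mol.
C = m/V = 2.84649/8.71577 = 0.326591 mol/m³.

0.3266 mol/m³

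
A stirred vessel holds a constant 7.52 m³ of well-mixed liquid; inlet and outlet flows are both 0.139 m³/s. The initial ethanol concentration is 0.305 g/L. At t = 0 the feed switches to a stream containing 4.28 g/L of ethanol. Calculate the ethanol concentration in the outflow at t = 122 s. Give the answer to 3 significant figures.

Mass balance on the solute (V constant): V dC/dt = Q(C_in − C).
Time constant τ = V/Q = 7.52/0.139 = 54.101 s.
C approaches C_in exponentially: C(t) = C_in + (C₀ − C_in) e^(−t/τ).
C(122) = 4.28 + (0.305 − 4.28)·e^(−122/54.101) = 4.28 + (-3.9750)·0.10487 = 3.8631 g/L.

3.86 g/L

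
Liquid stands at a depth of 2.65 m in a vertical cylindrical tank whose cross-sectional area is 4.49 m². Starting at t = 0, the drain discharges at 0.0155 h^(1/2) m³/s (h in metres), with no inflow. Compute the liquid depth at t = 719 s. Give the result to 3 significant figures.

0.150 m

Accumulation of liquid (constant cross-section A): A dh/dt = −0.0155 √h.
∫ h^(−1/2) dh = −(0.0155/A) ∫ dt, giving 2√h = 2√h₀ − (0.0155/A) t.
√h = √2.65 − 0.0155·719/(2·4.49) = 1.6279 − 1.2410 = 0.38685.
h = 0.38685² = 0.14965 m.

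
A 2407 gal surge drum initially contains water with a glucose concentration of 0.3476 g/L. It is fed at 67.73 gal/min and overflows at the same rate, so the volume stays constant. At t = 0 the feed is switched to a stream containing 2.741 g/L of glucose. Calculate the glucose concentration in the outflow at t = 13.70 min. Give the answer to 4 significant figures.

1.113 g/L

Unsteady species balance (constant V, well mixed): V dC/dt = Q(C_in − C).
Time constant τ = V/Q = 2407/67.73 = 35.5382 min.
Integrating: C(t) = C_in + (C₀ − C_in) e^(−t/τ).
C(13.70) = 2.741 + (0.3476 − 2.741)·e^(−13.70/35.5382) = 2.741 + (-2.39340)·0.680110 = 1.11323 g/L.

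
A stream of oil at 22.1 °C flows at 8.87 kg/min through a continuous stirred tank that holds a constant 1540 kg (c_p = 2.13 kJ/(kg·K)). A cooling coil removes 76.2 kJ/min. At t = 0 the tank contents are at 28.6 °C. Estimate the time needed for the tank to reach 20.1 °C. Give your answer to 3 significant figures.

Heat balance on the well-mixed liquid: M c_p dT/dt = ṁ c_p (T_in − T) − 76.2.
τ = M/ṁ = 173.62 min; T_ss = T_in − Q̇/(ṁ c_p) = 18.067 °C.
T(t) = T_ss + (T₀ − T_ss) e^(−t/τ). Set T = 20.1:
e^(−t/τ) = (20.1 − 18.067)/(28.6 − 18.067) = 0.19303
t = −173.62 · ln(0.19303) = 285.59 min.

286 min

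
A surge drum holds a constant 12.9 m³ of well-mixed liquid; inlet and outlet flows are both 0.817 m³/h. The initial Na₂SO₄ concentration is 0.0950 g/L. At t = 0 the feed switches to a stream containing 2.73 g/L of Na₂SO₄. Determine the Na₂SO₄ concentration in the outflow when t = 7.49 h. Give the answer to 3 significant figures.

Unsteady species balance (constant V, well mixed): V dC/dt = Q(C_in − C).
Rewrite as dC/dt + C/τ = C_in/τ, τ = V/Q = 15.789 h.
Solution: C(t) = C_in + (C₀ − C_in) e^(−t/τ).
C(7.49) = 2.73 + (0.0950 − 2.73)·e^(−7.49/15.789) = 2.73 + (-2.6350)·0.62228 = 1.0903 g/L.

1.09 g/L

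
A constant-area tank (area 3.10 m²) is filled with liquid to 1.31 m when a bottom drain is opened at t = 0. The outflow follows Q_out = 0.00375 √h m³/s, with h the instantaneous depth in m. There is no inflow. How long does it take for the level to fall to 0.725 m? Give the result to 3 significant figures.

Volume balance on the tank: A dh/dt = −0.00375 √h.
This is separable: 2 d(√h)/dt = −0.00375/A, so √h = √h₀ − (0.00375/(2A)) t.
t = 2A(√h₀ − √h)/0.00375 = 2·3.10·(√1.31 − √0.725)/0.00375
  = 6.2000 × (1.1446 − 0.85147) / 0.00375 = 484.56 s.

485 s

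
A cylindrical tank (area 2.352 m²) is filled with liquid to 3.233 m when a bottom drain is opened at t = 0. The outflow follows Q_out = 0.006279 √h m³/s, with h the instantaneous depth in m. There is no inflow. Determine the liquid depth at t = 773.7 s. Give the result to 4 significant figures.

0.5857 m

A dh/dt = −Q_out = −0.006279 √h.
∫ h^(−1/2) dh = −(0.006279/A) ∫ dt, giving 2√h = 2√h₀ − (0.006279/A) t.
√h = √3.233 − 0.006279·773.7/(2·2.352) = 1.79805 − 1.03275 = 0.765303.
h = 0.765303² = 0.585689 m.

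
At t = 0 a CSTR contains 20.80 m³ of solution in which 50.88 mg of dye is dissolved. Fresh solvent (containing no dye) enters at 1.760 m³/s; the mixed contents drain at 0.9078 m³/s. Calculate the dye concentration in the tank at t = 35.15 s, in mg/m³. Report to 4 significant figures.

0.3876 mg/m³

Total volume: dV/dt = Q_in − Q_out = 0.852200 m³/s, so V(t) = 20.80 + 0.852200 t and V(35.15) = 50.7548 m³.
Solute balance: dm/dt = 0 − Q_out C = −Q_out m/V(t).
dm/m = −Q_out dt/(V₀ + 0.852200 t); integrating gives ln(m/m₀) = −(Q_out/(Q_in−Q_out)) ln(V/V₀).
m = m₀ (V₀/V)^(Q_out/(Q_in−Q_out)) = 50.88 × (20.80/50.7548)^(1.06524) = 19.6724 mg.
C = m/V = 19.6724/50.7548 = 0.387596 mg/m³.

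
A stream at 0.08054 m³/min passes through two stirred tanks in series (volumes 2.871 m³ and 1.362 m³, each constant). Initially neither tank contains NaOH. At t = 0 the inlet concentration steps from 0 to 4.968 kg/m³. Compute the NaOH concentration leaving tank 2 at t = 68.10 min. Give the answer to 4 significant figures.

3.649 kg/m³

Species balance on tank i: dCᵢ/dt = (Cᵢ₋₁ − Cᵢ)/τᵢ with τᵢ = Vᵢ/Q.
τ₁ = 2.871/0.08054 = 35.6469 min; τ₂ = 1.362/0.08054 = 16.9109 min.
Solving the cascade with C₁(0)=C₂(0)=0 gives C₂(t) = C_in[1 − (τ₁ e^(−t/τ₁) − τ₂ e^(−t/τ₂))/(τ₁ − τ₂)].
At t = 68.10: e^(−t/τ₁) = 0.148020, e^(−t/τ₂) = 0.0178277.
C₂ = 4.968·[1 − (35.6469·0.148020 − 16.9109·0.0178277)/(18.7360)] = 4.968·0.734470 = 3.64885 kg/m³.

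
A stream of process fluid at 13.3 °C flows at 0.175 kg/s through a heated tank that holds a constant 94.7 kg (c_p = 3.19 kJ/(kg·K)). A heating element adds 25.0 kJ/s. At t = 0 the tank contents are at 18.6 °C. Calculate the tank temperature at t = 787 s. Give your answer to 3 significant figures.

First-law balance (no shaft work): M c_p dT/dt = ṁ c_p (T_in − T) + 25.0.
τ = M/ṁ = 541.14 s; T_ss = T_in + Q̇/(ṁ c_p) = 13.3 + 25.0/(0.175·3.19) = 58.083 °C.
This is linear first-order; T(t) = T_ss + (T₀ − T_ss) e^(−t/τ).
T(787) = 58.083 + (-39.483)·e^(−787/541.14) = 58.083 + (-39.483)·0.23356 = 48.861 °C.

48.9 °C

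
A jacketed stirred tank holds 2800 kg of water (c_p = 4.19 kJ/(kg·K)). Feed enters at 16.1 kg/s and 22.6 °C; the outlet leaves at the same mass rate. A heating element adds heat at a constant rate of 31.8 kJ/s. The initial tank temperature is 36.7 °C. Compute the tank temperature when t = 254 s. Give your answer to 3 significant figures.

26.2 °C

Heat balance on the well-mixed liquid: M c_p dT/dt = ṁ c_p (T_in − T) + 31.8.
τ = M/ṁ = 173.91 s; T_ss = T_in + Q̇/(ṁ c_p) = 22.6 + 31.8/(16.1·4.19) = 23.071 °C.
T approaches T_ss exponentially: T(t) = T_ss + (T₀ − T_ss) e^(−t/τ).
T(254) = 23.071 + (13.629)·e^(−254/173.91) = 23.071 + (13.629)·0.23212 = 26.235 °C.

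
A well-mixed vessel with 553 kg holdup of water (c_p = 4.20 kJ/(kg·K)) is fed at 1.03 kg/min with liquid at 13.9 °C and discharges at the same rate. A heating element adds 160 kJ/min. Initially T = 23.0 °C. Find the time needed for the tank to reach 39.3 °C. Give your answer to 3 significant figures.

Energy balance: M c_p dT/dt = ṁ c_p (T_in − T) + 160.
τ = M/ṁ = 536.89 min; T_ss = T_in + Q̇/(ṁ c_p) = 50.886 °C.
T(t) = T_ss + (T₀ − T_ss) e^(−t/τ). Set T = 39.3:
e^(−t/τ) = (39.3 − 50.886)/(23.0 − 50.886) = 0.41547
t = −536.89 · ln(0.41547) = 471.58 min.

472 min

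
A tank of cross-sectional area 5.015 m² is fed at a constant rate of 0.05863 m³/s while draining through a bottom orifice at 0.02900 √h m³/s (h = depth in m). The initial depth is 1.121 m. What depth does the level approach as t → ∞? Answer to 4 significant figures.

Level balance: A dh/dt = 0.05863 − 0.02900 √h. Setting dh/dt = 0:
Q_in = 0.02900 √h_ss ⇒ √h_ss = 0.05863/0.02900 = 2.02172.
h_ss = 2.02172² = 4.08737 m. (Since h₀ = 1.121 m < h_ss, the level will rise toward this value.)

4.087 m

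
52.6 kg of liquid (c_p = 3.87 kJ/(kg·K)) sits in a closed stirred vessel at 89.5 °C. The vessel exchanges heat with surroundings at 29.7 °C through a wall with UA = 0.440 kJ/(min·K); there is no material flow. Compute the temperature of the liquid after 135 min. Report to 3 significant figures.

Lumped-capacitance energy balance: M c_p dT/dt = UA(T_amb − T).
dT/dt = (T_ss − T)/τ with T_ss = T_amb = 29.700 °C, τ = M c_p/UA = 52.6·3.87/0.440 = 462.64 min.
T approaches T_ss exponentially: T(t) = T_ss + (T₀ − T_ss) e^(−t/τ).
T(135) = 29.700 + (59.800)·0.74692 = 74.366 °C.

74.4 °C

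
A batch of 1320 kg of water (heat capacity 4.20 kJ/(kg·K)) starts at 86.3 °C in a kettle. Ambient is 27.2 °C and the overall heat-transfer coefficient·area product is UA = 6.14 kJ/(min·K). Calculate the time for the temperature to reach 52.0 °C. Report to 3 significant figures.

784 min

M c_p dT/dt = −UA(T − T_amb).
τ = M c_p/UA = 902.93 min; T_ss = T_amb = 27.200 °C.
T(t) = T_ss + (T₀ − T_ss)e^(−t/τ); set T = 52.0:
t = −τ ln[(T − T_ss)/(T₀ − T_ss)] = −902.93 · ln(0.41963) = 784.09 min.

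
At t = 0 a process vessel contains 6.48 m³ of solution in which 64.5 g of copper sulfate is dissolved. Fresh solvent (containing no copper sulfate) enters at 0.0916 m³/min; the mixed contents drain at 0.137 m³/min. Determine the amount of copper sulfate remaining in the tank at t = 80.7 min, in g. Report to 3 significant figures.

5.22 g

Let m(t) be the amount of copper sulfate. Volume: V(t) = V₀ + (Q_in − Q_out) t = 6.48 − 0.045400 t; V(80.7) = 2.8162 m³.
Solute balance: dm/dt = 0 − Q_out C = −Q_out m/V(t).
Separate: dm/m = −Q_out dt/V(t) ⇒ ln(m/m₀) = −(Q_out/(Q_in−Q_out)) ln(V/V₀).
m = m₀ (V₀/V)^(Q_out/(Q_in−Q_out)) = 64.5 × (6.48/2.8162)^(-3.0176) = 5.2174 g.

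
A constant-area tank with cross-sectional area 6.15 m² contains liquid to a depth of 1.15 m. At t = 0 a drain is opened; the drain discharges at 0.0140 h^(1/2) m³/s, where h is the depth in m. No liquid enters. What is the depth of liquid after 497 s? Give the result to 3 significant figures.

0.257 m

Volume balance on the tank: A dh/dt = −0.0140 √h.
∫ h^(−1/2) dh = −(0.0140/A) ∫ dt, giving 2√h = 2√h₀ − (0.0140/A) t.
√h = √1.15 − 0.0140·497/(2·6.15) = 1.0724 − 0.56569 = 0.50669.
h = 0.50669² = 0.25673 m.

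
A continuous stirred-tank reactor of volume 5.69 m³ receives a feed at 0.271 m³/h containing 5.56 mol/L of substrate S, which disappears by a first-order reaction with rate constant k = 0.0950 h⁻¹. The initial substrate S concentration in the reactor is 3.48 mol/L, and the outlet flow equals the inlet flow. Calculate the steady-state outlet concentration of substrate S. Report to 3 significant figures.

1.86 mol/L

Species balance: V dC/dt = Q C_in − Q C − k V C.
At steady state: 0 = Q C_in − (Q + kV) C_ss, so C_ss = Q C_in/(Q + kV).
C_ss = 0.271·5.56/(0.271 + 0.0950·5.69) = 1.5068/0.81155 = 1.8566 mol/L.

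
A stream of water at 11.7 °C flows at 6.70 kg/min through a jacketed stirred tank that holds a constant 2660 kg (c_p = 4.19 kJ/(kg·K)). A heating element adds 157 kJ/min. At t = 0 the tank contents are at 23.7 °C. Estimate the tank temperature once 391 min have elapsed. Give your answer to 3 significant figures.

M c_p dT/dt = ṁ c_p (T_in − T) + Q̇.
Rearrange: dT/dt = (T_ss − T)/τ with τ = M/ṁ = 397.01 min and T_ss = T_in + Q̇/(ṁ c_p) = 17.293 °C.
T approaches T_ss exponentially: T(t) = T_ss + (T₀ − T_ss) e^(−t/τ).
T(391) = 17.293 + (6.4074)·e^(−391/397.01) = 17.293 + (6.4074)·0.37350 = 19.686 °C.

19.7 °C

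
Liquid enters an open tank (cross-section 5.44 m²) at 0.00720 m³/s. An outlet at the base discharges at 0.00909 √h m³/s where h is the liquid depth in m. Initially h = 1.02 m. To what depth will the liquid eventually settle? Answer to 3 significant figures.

Level balance: A dh/dt = 0.00720 − 0.00909 √h. Setting dh/dt = 0:
Q_in = 0.00909 √h_ss ⇒ √h_ss = 0.00720/0.00909 = 0.79208.
h_ss = 0.79208² = 0.62739 m. (Since h₀ = 1.02 m > h_ss, the level will fall toward this value.)

0.627 m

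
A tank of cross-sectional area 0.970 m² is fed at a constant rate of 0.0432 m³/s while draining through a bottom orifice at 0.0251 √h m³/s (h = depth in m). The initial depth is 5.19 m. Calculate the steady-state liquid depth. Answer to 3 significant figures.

2.96 m

Level balance: A dh/dt = 0.0432 − 0.0251 √h. Setting dh/dt = 0:
Q_in = 0.0251 √h_ss ⇒ √h_ss = 0.0432/0.0251 = 1.7211.
h_ss = 1.7211² = 2.9622 m. (Since h₀ = 5.19 m > h_ss, the level will fall toward this value.)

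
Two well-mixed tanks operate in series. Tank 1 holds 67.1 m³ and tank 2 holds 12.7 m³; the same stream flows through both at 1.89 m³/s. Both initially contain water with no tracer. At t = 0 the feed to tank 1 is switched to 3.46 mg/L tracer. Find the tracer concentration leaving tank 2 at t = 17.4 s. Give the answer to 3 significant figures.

Time constants: τᵢ = Vᵢ/Q for each well-mixed tank.
τ₁ = 67.1/1.89 = 35.503 s; τ₂ = 12.7/1.89 = 6.7196 s.
Tank 1: C₁ = C_in(1 − e^(−t/τ₁)). Tank 2 (τ₁ ≠ τ₂): C₂ = C_in[1 − (τ₁ e^(−t/τ₁) − τ₂ e^(−t/τ₂))/(τ₁ − τ₂)].
At t = 17.4: e^(−t/τ₁) = 0.61256, e^(−t/τ₂) = 0.075061.
C₂ = 3.46·[1 − (35.503·0.61256 − 6.7196·0.075061)/(28.783)] = 3.46·0.26195 = 0.90636 mg/L.

0.906 mg/L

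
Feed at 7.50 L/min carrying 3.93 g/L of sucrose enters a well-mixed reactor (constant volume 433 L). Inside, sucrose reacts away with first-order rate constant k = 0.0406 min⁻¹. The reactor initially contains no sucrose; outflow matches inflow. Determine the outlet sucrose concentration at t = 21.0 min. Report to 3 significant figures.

0.827 g/L

Species balance: V dC/dt = Q C_in − Q C − k V C.
dC/dt = (Q/V) C_in − (Q/V + k) C; effective rate a = Q/V + k = 0.017321 + 0.0406 = 0.057921 min⁻¹.
C_ss = Q C_in/(Q + kV) = 1.1752 g/L; C(t) = C_ss + (C₀ − C_ss) e^(−a t).
C(21.0) = 1.1752 + (-1.1752)·e^(−0.057921·21.0) = 1.1752 + (-1.1752)·0.29631 = 0.82701 g/L.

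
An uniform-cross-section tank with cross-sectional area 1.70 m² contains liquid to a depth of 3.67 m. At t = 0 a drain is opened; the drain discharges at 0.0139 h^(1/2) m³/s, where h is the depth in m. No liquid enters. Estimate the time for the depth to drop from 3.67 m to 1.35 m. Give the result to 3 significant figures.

184 s

With no inflow, A dh/dt = −0.0139 √h.
∫ h^(−1/2) dh = −(0.0139/A) ∫ dt, giving 2√h = 2√h₀ − (0.0139/A) t.
t = 2A(√h₀ − √h)/0.0139 = 2·1.70·(√3.67 − √1.35)/0.0139
  = 3.4000 × (1.9157 − 1.1619) / 0.0139 = 184.39 s.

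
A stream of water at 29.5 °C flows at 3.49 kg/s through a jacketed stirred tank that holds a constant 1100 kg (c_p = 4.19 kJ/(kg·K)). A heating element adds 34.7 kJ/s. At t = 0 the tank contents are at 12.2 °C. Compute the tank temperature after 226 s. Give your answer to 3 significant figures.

22.3 °C

Energy balance: M c_p dT/dt = ṁ c_p (T_in − T) + 34.7.
τ = M/ṁ = 315.19 s; T_ss = T_in + Q̇/(ṁ c_p) = 29.5 + 34.7/(3.49·4.19) = 31.873 °C.
Integrating: T(t) = T_ss + (T₀ − T_ss) e^(−t/τ).
T(226) = 31.873 + (-19.673)·e^(−226/315.19) = 31.873 + (-19.673)·0.48820 = 22.269 °C.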